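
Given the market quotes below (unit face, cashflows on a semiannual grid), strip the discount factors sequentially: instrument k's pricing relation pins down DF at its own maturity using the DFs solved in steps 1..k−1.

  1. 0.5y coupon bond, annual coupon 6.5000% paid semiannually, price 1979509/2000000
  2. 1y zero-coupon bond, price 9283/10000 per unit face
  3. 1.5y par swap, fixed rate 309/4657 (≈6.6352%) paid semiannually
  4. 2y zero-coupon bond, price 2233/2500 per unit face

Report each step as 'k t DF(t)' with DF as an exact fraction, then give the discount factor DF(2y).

step 1 [0.5y] bond c/2=13/400: DF=(1979509/2000000 − 13/400·(0))/(1+13/400) = 4793/5000 ≈ 0.958600
step 2 [1y] zero: DF = P = 9283/10000 ≈ 0.928300
step 3 [1.5y] swap r/2=309/9314: DF=(1 − 309/9314·(0.958600+0.928300))/(1+309/9314) = 9073/10000 ≈ 0.907300
step 4 [2y] zero: DF = P = 2233/2500 ≈ 0.893200

1 1/2 4793/5000
2 1 9283/10000
3 3/2 9073/10000
4 2 2233/2500
DF(2y) = 2233/2500 ≈ 0.893200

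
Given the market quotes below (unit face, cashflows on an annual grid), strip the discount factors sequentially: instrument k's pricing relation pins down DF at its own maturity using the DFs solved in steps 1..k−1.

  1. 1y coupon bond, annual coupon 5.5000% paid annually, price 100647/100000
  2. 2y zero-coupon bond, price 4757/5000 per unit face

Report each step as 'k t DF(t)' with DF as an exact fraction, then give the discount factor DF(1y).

1 1 477/500
2 2 4757/5000
DF(1y) = 477/500 ≈ 0.954000

step 1 [1y] bond c/1=11/200: DF=(100647/100000 − 11/200·(0))/(1+11/200) = 477/500 ≈ 0.954000
step 2 [2y] zero: DF = P = 4757/5000 ≈ 0.951400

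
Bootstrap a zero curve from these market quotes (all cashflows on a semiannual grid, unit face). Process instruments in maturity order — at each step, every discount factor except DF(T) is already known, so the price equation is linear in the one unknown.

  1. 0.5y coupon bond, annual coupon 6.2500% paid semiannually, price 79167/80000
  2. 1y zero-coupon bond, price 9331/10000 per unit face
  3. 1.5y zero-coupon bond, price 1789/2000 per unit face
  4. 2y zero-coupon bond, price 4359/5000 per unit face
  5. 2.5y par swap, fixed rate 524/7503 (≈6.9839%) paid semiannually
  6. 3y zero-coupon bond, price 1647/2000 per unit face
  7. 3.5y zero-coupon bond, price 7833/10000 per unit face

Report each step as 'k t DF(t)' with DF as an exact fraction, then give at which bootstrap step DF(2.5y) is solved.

step 1 [0.5y] bond c/2=1/32: DF=(79167/80000 − 1/32·(0))/(1+1/32) = 2399/2500 ≈ 0.959600
step 2 [1y] zero: DF = P = 9331/10000 ≈ 0.933100
step 3 [1.5y] zero: DF = P = 1789/2000 ≈ 0.894500
step 4 [2y] zero: DF = P = 4359/5000 ≈ 0.871800
step 5 [2.5y] swap r/2=262/7503: DF=(1 − 262/7503·(0.959600+0.933100+0.894500+0.871800))/(1+262/7503) = 2107/2500 ≈ 0.842800
step 6 [3y] zero: DF = P = 1647/2000 ≈ 0.823500
step 7 [3.5y] zero: DF = P = 7833/10000 ≈ 0.783300

1 1/2 2399/2500
2 1 9331/10000
3 3/2 1789/2000
4 2 4359/5000
5 5/2 2107/2500
6 3 1647/2000
7 7/2 7833/10000
DF(2.5y) is solved at step 5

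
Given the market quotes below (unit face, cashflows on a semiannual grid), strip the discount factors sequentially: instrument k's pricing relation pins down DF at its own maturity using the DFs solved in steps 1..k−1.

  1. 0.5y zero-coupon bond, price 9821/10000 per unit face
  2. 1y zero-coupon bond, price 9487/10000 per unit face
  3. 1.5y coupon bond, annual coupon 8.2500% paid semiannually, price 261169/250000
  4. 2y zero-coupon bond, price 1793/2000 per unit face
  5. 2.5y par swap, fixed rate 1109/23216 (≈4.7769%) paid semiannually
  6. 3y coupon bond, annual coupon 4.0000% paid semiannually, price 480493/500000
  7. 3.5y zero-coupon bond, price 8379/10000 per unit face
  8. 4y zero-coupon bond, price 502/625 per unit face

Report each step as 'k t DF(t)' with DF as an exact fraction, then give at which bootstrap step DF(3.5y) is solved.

step 1 [0.5y] zero: DF = P = 9821/10000 ≈ 0.982100
step 2 [1y] zero: DF = P = 9487/10000 ≈ 0.948700
step 3 [1.5y] bond c/2=33/800: DF=(261169/250000 − 33/800·(0.982100+0.948700))/(1+33/800) = 2317/2500 ≈ 0.926800
step 4 [2y] zero: DF = P = 1793/2000 ≈ 0.896500
step 5 [2.5y] swap r/2=1109/46432: DF=(1 − 1109/46432·(0.982100+0.948700+0.926800+0.896500))/(1+1109/46432) = 8891/10000 ≈ 0.889100
step 6 [3y] bond c/2=1/50: DF=(480493/500000 − 1/50·(0.982100+0.948700+0.926800+0.896500+0.889100))/(1+1/50) = 8511/10000 ≈ 0.851100
step 7 [3.5y] zero: DF = P = 8379/10000 ≈ 0.837900
step 8 [4y] zero: DF = P = 502/625 ≈ 0.803200

1 1/2 9821/10000
2 1 9487/10000
3 3/2 2317/2500
4 2 1793/2000
5 5/2 8891/10000
6 3 8511/10000
7 7/2 8379/10000
8 4 502/625
DF(3.5y) is solved at step 7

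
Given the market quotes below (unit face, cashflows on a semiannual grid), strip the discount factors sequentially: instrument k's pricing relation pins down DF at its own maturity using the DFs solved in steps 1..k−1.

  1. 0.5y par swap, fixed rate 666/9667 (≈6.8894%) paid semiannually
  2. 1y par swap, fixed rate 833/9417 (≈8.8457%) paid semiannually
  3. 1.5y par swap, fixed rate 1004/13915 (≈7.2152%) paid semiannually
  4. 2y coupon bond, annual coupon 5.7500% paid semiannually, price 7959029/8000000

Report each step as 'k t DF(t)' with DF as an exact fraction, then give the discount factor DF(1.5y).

1 1/2 9667/10000
2 1 9167/10000
3 3/2 2249/2500
4 2 8893/10000
DF(1.5y) = 2249/2500 ≈ 0.899600

step 1 [0.5y] swap r/2=333/9667: DF=(1 − 333/9667·(0))/(1+333/9667) = 9667/10000 ≈ 0.966700
step 2 [1y] swap r/2=833/18834: DF=(1 − 833/18834·(0.966700))/(1+833/18834) = 9167/10000 ≈ 0.916700
step 3 [1.5y] swap r/2=502/13915: DF=(1 − 502/13915·(0.966700+0.916700))/(1+502/13915) = 2249/2500 ≈ 0.899600
step 4 [2y] bond c/2=23/800: DF=(7959029/8000000 − 23/800·(0.966700+0.916700+0.899600))/(1+23/800) = 8893/10000 ≈ 0.889300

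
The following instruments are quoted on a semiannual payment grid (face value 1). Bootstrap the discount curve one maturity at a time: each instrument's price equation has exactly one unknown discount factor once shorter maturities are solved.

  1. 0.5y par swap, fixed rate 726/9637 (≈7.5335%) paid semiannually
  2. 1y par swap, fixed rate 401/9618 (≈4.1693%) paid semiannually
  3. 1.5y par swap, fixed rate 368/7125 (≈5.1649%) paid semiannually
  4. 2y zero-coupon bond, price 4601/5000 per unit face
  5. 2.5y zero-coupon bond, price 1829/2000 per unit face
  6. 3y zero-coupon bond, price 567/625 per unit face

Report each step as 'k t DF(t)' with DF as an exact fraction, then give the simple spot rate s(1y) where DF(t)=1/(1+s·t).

step 1 [0.5y] swap r/2=363/9637: DF=(1 − 363/9637·(0))/(1+363/9637) = 9637/10000 ≈ 0.963700
step 2 [1y] swap r/2=401/19236: DF=(1 − 401/19236·(0.963700))/(1+401/19236) = 9599/10000 ≈ 0.959900
step 3 [1.5y] swap r/2=184/7125: DF=(1 − 184/7125·(0.963700+0.959900))/(1+184/7125) = 579/625 ≈ 0.926400
step 4 [2y] zero: DF = P = 4601/5000 ≈ 0.920200
step 5 [2.5y] zero: DF = P = 1829/2000 ≈ 0.914500
step 6 [3y] zero: DF = P = 567/625 ≈ 0.907200

1 1/2 9637/10000
2 1 9599/10000
3 3/2 579/625
4 2 4601/5000
5 5/2 1829/2000
6 3 567/625
s(1y) = (1/(9599/10000) − 1)/(1) = 401/9599 ≈ 4.1775%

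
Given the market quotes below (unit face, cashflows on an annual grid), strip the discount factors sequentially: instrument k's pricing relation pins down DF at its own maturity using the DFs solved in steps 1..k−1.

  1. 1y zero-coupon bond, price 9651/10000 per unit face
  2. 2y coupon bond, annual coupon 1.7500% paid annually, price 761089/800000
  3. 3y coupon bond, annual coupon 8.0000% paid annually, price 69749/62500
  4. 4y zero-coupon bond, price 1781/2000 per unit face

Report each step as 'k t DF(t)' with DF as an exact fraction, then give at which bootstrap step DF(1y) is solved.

step 1 [1y] zero: DF = P = 9651/10000 ≈ 0.965100
step 2 [2y] bond c/1=7/400: DF=(761089/800000 − 7/400·(0.965100))/(1+7/400) = 574/625 ≈ 0.918400
step 3 [3y] bond c/1=2/25: DF=(69749/62500 − 2/25·(0.965100+0.918400))/(1+2/25) = 4469/5000 ≈ 0.893800
step 4 [4y] zero: DF = P = 1781/2000 ≈ 0.890500

1 1 9651/10000
2 2 574/625
3 3 4469/5000
4 4 1781/2000
DF(1y) is solved at step 1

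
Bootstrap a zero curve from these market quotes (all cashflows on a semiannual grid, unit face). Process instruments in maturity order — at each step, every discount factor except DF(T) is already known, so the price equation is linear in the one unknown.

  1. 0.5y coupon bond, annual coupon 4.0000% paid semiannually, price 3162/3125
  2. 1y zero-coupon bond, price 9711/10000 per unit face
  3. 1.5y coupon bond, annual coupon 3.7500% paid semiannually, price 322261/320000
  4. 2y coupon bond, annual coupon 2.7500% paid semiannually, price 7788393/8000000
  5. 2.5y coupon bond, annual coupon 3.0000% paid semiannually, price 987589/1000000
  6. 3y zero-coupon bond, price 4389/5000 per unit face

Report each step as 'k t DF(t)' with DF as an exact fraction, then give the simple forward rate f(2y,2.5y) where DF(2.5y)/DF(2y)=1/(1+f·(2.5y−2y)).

step 1 [0.5y] bond c/2=1/50: DF=(3162/3125 − 1/50·(0))/(1+1/50) = 124/125 ≈ 0.992000
step 2 [1y] zero: DF = P = 9711/10000 ≈ 0.971100
step 3 [1.5y] bond c/2=3/160: DF=(322261/320000 − 3/160·(0.992000+0.971100))/(1+3/160) = 2381/2500 ≈ 0.952400
step 4 [2y] bond c/2=11/800: DF=(7788393/8000000 − 11/800·(0.992000+0.971100+0.952400))/(1+11/800) = 1151/1250 ≈ 0.920800
step 5 [2.5y] bond c/2=3/200: DF=(987589/1000000 − 3/200·(0.992000+0.971100+0.952400+0.920800))/(1+3/200) = 9163/10000 ≈ 0.916300
step 6 [3y] zero: DF = P = 4389/5000 ≈ 0.877800

1 1/2 124/125
2 1 9711/10000
3 3/2 2381/2500
4 2 1151/1250
5 5/2 9163/10000
6 3 4389/5000
f(2y,2.5y) = ((1151/1250)/(9163/10000) − 1)/(1/2) = 90/9163 ≈ 0.9822%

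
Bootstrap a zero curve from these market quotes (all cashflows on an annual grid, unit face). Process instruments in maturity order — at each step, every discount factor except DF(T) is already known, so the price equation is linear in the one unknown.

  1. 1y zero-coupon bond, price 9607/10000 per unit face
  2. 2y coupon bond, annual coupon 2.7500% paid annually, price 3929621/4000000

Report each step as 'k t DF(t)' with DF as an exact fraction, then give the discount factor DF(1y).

1 1 9607/10000
2 2 1163/1250
DF(1y) = 9607/10000 ≈ 0.960700

step 1 [1y] zero: DF = P = 9607/10000 ≈ 0.960700
step 2 [2y] bond c/1=11/400: DF=(3929621/4000000 − 11/400·(0.960700))/(1+11/400) = 1163/1250 ≈ 0.930400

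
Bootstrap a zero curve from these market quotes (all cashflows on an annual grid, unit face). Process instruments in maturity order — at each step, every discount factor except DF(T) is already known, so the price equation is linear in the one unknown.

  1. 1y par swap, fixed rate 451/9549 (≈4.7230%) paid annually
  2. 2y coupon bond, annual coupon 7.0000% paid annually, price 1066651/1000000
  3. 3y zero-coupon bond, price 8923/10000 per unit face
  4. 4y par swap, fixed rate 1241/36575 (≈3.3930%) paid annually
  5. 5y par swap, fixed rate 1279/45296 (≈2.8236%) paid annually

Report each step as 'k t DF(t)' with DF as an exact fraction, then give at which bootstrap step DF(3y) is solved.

1 1 9549/10000
2 2 584/625
3 3 8923/10000
4 4 8759/10000
5 5 8721/10000
DF(3y) is solved at step 3

step 1 [1y] swap r/1=451/9549: DF=(1 − 451/9549·(0))/(1+451/9549) = 9549/10000 ≈ 0.954900
step 2 [2y] bond c/1=7/100: DF=(1066651/1000000 − 7/100·(0.954900))/(1+7/100) = 584/625 ≈ 0.934400
step 3 [3y] zero: DF = P = 8923/10000 ≈ 0.892300
step 4 [4y] swap r/1=1241/36575: DF=(1 − 1241/36575·(0.954900+0.934400+0.892300))/(1+1241/36575) = 8759/10000 ≈ 0.875900
step 5 [5y] swap r/1=1279/45296: DF=(1 − 1279/45296·(0.954900+0.934400+0.892300+0.875900))/(1+1279/45296) = 8721/10000 ≈ 0.872100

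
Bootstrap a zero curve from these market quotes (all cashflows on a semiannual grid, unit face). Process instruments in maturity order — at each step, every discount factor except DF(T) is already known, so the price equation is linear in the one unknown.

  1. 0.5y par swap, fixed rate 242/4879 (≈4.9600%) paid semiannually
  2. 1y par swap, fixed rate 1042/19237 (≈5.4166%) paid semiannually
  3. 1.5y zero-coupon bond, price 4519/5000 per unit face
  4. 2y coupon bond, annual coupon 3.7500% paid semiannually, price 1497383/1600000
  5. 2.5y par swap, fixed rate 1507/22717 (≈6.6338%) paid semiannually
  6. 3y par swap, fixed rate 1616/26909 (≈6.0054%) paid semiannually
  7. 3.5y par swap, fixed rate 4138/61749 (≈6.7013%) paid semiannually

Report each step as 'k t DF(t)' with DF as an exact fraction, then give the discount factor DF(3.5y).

step 1 [0.5y] swap r/2=121/4879: DF=(1 − 121/4879·(0))/(1+121/4879) = 4879/5000 ≈ 0.975800
step 2 [1y] swap r/2=521/19237: DF=(1 − 521/19237·(0.975800))/(1+521/19237) = 9479/10000 ≈ 0.947900
step 3 [1.5y] zero: DF = P = 4519/5000 ≈ 0.903800
step 4 [2y] bond c/2=3/160: DF=(1497383/1600000 − 3/160·(0.975800+0.947900+0.903800))/(1+3/160) = 4333/5000 ≈ 0.866600
step 5 [2.5y] swap r/2=1507/45434: DF=(1 − 1507/45434·(0.975800+0.947900+0.903800+0.866600))/(1+1507/45434) = 8493/10000 ≈ 0.849300
step 6 [3y] swap r/2=808/26909: DF=(1 − 808/26909·(0.975800+0.947900+0.903800+0.866600+0.849300))/(1+808/26909) = 524/625 ≈ 0.838400
step 7 [3.5y] swap r/2=2069/61749: DF=(1 − 2069/61749·(0.975800+0.947900+0.903800+0.866600+0.849300+0.838400))/(1+2069/61749) = 7931/10000 ≈ 0.793100

1 1/2 4879/5000
2 1 9479/10000
3 3/2 4519/5000
4 2 4333/5000
5 5/2 8493/10000
6 3 524/625
7 7/2 7931/10000
DF(3.5y) = 7931/10000 ≈ 0.793100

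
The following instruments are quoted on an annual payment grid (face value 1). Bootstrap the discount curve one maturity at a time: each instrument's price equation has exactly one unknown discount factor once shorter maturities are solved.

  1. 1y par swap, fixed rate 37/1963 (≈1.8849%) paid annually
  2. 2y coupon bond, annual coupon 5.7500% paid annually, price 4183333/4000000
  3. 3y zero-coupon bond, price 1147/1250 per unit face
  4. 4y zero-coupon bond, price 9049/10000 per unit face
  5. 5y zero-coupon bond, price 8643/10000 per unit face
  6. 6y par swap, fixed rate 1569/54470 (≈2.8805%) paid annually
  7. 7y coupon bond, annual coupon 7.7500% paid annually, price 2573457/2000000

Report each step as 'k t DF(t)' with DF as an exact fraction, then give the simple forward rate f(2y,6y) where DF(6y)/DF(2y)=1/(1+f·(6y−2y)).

step 1 [1y] swap r/1=37/1963: DF=(1 − 37/1963·(0))/(1+37/1963) = 1963/2000 ≈ 0.981500
step 2 [2y] bond c/1=23/400: DF=(4183333/4000000 − 23/400·(0.981500))/(1+23/400) = 2339/2500 ≈ 0.935600
step 3 [3y] zero: DF = P = 1147/1250 ≈ 0.917600
step 4 [4y] zero: DF = P = 9049/10000 ≈ 0.904900
step 5 [5y] zero: DF = P = 8643/10000 ≈ 0.864300
step 6 [6y] swap r/1=1569/54470: DF=(1 − 1569/54470·(0.981500+0.935600+0.917600+0.904900+0.864300))/(1+1569/54470) = 8431/10000 ≈ 0.843100
step 7 [7y] bond c/1=31/400: DF=(2573457/2000000 − 31/400·(0.981500+0.935600+0.917600+0.904900+0.864300+0.843100))/(1+31/400) = 1003/1250 ≈ 0.802400

1 1 1963/2000
2 2 2339/2500
3 3 1147/1250
4 4 9049/10000
5 5 8643/10000
6 6 8431/10000
7 7 1003/1250
f(2y,6y) = ((2339/2500)/(8431/10000) − 1)/(4) = 925/33724 ≈ 2.7429%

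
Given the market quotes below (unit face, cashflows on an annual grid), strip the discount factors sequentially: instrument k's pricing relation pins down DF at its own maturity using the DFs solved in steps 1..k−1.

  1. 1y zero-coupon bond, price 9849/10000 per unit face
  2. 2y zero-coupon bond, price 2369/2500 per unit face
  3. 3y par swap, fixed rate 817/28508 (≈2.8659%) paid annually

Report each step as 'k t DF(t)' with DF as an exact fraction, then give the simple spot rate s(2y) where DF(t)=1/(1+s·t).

step 1 [1y] zero: DF = P = 9849/10000 ≈ 0.984900
step 2 [2y] zero: DF = P = 2369/2500 ≈ 0.947600
step 3 [3y] swap r/1=817/28508: DF=(1 − 817/28508·(0.984900+0.947600))/(1+817/28508) = 9183/10000 ≈ 0.918300

1 1 9849/10000
2 2 2369/2500
3 3 9183/10000
s(2y) = (1/(2369/2500) − 1)/(2) = 131/4738 ≈ 2.7649%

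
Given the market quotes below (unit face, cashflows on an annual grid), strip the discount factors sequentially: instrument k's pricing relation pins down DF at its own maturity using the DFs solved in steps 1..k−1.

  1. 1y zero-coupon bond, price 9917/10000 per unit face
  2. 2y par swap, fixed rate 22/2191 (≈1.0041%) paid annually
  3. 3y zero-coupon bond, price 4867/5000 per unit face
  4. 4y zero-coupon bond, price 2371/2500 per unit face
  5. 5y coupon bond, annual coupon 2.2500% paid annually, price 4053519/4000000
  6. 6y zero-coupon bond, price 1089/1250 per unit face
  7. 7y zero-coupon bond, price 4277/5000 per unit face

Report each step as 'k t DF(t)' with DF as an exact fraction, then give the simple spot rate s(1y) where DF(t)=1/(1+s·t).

step 1 [1y] zero: DF = P = 9917/10000 ≈ 0.991700
step 2 [2y] swap r/1=22/2191: DF=(1 − 22/2191·(0.991700))/(1+22/2191) = 4901/5000 ≈ 0.980200
step 3 [3y] zero: DF = P = 4867/5000 ≈ 0.973400
step 4 [4y] zero: DF = P = 2371/2500 ≈ 0.948400
step 5 [5y] bond c/1=9/400: DF=(4053519/4000000 − 9/400·(0.991700+0.980200+0.973400+0.948400))/(1+9/400) = 4527/5000 ≈ 0.905400
step 6 [6y] zero: DF = P = 1089/1250 ≈ 0.871200
step 7 [7y] zero: DF = P = 4277/5000 ≈ 0.855400

1 1 9917/10000
2 2 4901/5000
3 3 4867/5000
4 4 2371/2500
5 5 4527/5000
6 6 1089/1250
7 7 4277/5000
s(1y) = (1/(9917/10000) − 1)/(1) = 83/9917 ≈ 0.8369%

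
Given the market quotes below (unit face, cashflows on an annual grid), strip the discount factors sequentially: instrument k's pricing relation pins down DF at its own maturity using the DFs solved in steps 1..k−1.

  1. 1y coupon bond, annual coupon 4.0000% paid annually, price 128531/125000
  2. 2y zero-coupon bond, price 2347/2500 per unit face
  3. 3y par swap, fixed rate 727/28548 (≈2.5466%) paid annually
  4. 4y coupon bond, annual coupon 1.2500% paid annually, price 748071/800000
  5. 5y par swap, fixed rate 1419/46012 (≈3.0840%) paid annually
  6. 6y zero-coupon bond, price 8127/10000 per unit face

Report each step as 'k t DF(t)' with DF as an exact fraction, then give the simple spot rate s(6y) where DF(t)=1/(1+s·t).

step 1 [1y] bond c/1=1/25: DF=(128531/125000 − 1/25·(0))/(1+1/25) = 9887/10000 ≈ 0.988700
step 2 [2y] zero: DF = P = 2347/2500 ≈ 0.938800
step 3 [3y] swap r/1=727/28548: DF=(1 − 727/28548·(0.988700+0.938800))/(1+727/28548) = 9273/10000 ≈ 0.927300
step 4 [4y] bond c/1=1/80: DF=(748071/800000 − 1/80·(0.988700+0.938800+0.927300))/(1+1/80) = 8883/10000 ≈ 0.888300
step 5 [5y] swap r/1=1419/46012: DF=(1 − 1419/46012·(0.988700+0.938800+0.927300+0.888300))/(1+1419/46012) = 8581/10000 ≈ 0.858100
step 6 [6y] zero: DF = P = 8127/10000 ≈ 0.812700

1 1 9887/10000
2 2 2347/2500
3 3 9273/10000
4 4 8883/10000
5 5 8581/10000
6 6 8127/10000
s(6y) = (1/(8127/10000) − 1)/(6) = 1873/48762 ≈ 3.8411%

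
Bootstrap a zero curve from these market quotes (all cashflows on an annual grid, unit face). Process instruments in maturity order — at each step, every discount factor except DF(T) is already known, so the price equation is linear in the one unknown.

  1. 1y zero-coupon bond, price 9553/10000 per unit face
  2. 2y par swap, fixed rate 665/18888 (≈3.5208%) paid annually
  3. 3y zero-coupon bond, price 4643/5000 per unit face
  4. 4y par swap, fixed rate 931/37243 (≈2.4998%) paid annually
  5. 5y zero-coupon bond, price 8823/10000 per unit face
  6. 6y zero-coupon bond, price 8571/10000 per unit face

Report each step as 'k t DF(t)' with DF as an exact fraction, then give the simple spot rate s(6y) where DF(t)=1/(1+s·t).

1 1 9553/10000
2 2 1867/2000
3 3 4643/5000
4 4 9069/10000
5 5 8823/10000
6 6 8571/10000
s(6y) = (1/(8571/10000) − 1)/(6) = 1429/51426 ≈ 2.7788%

step 1 [1y] zero: DF = P = 9553/10000 ≈ 0.955300
step 2 [2y] swap r/1=665/18888: DF=(1 − 665/18888·(0.955300))/(1+665/18888) = 1867/2000 ≈ 0.933500
step 3 [3y] zero: DF = P = 4643/5000 ≈ 0.928600
step 4 [4y] swap r/1=931/37243: DF=(1 − 931/37243·(0.955300+0.933500+0.928600))/(1+931/37243) = 9069/10000 ≈ 0.906900
step 5 [5y] zero: DF = P = 8823/10000 ≈ 0.882300
step 6 [6y] zero: DF = P = 8571/10000 ≈ 0.857100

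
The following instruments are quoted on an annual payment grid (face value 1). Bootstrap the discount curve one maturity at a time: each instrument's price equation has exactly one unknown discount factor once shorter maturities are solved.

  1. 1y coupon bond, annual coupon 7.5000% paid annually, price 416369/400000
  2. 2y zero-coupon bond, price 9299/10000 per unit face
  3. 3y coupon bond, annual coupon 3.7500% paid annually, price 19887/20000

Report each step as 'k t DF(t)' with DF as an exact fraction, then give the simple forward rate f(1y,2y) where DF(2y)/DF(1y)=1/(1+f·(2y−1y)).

step 1 [1y] bond c/1=3/40: DF=(416369/400000 − 3/40·(0))/(1+3/40) = 9683/10000 ≈ 0.968300
step 2 [2y] zero: DF = P = 9299/10000 ≈ 0.929900
step 3 [3y] bond c/1=3/80: DF=(19887/20000 − 3/80·(0.968300+0.929900))/(1+3/80) = 4449/5000 ≈ 0.889800

1 1 9683/10000
2 2 9299/10000
3 3 4449/5000
f(1y,2y) = ((9683/10000)/(9299/10000) − 1)/(1) = 384/9299 ≈ 4.1295%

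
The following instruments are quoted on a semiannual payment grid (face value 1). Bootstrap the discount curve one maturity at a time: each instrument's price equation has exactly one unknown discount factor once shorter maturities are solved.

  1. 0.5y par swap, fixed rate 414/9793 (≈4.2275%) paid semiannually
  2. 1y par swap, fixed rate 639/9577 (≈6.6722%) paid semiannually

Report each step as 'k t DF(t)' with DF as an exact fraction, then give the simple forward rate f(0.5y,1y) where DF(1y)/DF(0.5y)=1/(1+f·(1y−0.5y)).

1 1/2 9793/10000
2 1 9361/10000
f(0.5y,1y) = ((9793/10000)/(9361/10000) − 1)/(1/2) = 864/9361 ≈ 9.2298%

step 1 [0.5y] swap r/2=207/9793: DF=(1 − 207/9793·(0))/(1+207/9793) = 9793/10000 ≈ 0.979300
step 2 [1y] swap r/2=639/19154: DF=(1 − 639/19154·(0.979300))/(1+639/19154) = 9361/10000 ≈ 0.936100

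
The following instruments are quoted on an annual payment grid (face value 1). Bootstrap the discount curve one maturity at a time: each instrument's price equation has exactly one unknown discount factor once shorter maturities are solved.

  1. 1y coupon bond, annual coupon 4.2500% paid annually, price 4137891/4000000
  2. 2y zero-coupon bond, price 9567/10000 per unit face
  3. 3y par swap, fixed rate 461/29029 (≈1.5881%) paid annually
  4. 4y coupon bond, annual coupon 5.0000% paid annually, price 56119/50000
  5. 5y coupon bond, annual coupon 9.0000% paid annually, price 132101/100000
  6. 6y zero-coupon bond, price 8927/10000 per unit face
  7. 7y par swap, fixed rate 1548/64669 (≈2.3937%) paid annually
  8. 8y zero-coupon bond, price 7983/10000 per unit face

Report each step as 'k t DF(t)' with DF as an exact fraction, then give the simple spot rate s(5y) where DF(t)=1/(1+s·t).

1 1 9923/10000
2 2 9567/10000
3 3 9539/10000
4 4 9307/10000
5 5 4477/5000
6 6 8927/10000
7 7 2113/2500
8 8 7983/10000
s(5y) = (1/(4477/5000) − 1)/(5) = 523/22385 ≈ 2.3364%

step 1 [1y] bond c/1=17/400: DF=(4137891/4000000 − 17/400·(0))/(1+17/400) = 9923/10000 ≈ 0.992300
step 2 [2y] zero: DF = P = 9567/10000 ≈ 0.956700
step 3 [3y] swap r/1=461/29029: DF=(1 − 461/29029·(0.992300+0.956700))/(1+461/29029) = 9539/10000 ≈ 0.953900
step 4 [4y] bond c/1=1/20: DF=(56119/50000 − 1/20·(0.992300+0.956700+0.953900))/(1+1/20) = 9307/10000 ≈ 0.930700
step 5 [5y] bond c/1=9/100: DF=(132101/100000 − 9/100·(0.992300+0.956700+0.953900+0.930700))/(1+9/100) = 4477/5000 ≈ 0.895400
step 6 [6y] zero: DF = P = 8927/10000 ≈ 0.892700
step 7 [7y] swap r/1=1548/64669: DF=(1 − 1548/64669·(0.992300+0.956700+0.953900+0.930700+0.895400+0.892700))/(1+1548/64669) = 2113/2500 ≈ 0.845200
step 8 [8y] zero: DF = P = 7983/10000 ≈ 0.798300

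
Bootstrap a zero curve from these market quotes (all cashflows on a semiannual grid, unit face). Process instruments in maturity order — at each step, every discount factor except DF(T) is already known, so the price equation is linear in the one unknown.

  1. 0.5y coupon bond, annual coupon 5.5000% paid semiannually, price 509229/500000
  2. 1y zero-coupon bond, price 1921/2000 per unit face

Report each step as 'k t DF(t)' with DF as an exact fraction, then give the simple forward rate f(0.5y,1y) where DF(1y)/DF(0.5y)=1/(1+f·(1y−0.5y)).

1 1/2 1239/1250
2 1 1921/2000
f(0.5y,1y) = ((1239/1250)/(1921/2000) − 1)/(1/2) = 614/9605 ≈ 6.3925%

step 1 [0.5y] bond c/2=11/400: DF=(509229/500000 − 11/400·(0))/(1+11/400) = 1239/1250 ≈ 0.991200
step 2 [1y] zero: DF = P = 1921/2000 ≈ 0.960500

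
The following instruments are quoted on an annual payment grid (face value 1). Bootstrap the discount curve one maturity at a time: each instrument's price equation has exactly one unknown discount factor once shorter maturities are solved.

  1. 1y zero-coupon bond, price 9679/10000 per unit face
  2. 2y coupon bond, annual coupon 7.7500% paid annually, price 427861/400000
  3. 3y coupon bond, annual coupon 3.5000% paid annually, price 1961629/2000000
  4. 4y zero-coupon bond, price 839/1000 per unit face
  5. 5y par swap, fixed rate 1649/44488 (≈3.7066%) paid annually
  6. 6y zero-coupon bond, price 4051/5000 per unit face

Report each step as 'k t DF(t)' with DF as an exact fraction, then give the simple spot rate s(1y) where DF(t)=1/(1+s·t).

step 1 [1y] zero: DF = P = 9679/10000 ≈ 0.967900
step 2 [2y] bond c/1=31/400: DF=(427861/400000 − 31/400·(0.967900))/(1+31/400) = 9231/10000 ≈ 0.923100
step 3 [3y] bond c/1=7/200: DF=(1961629/2000000 − 7/200·(0.967900+0.923100))/(1+7/200) = 8837/10000 ≈ 0.883700
step 4 [4y] zero: DF = P = 839/1000 ≈ 0.839000
step 5 [5y] swap r/1=1649/44488: DF=(1 − 1649/44488·(0.967900+0.923100+0.883700+0.839000))/(1+1649/44488) = 8351/10000 ≈ 0.835100
step 6 [6y] zero: DF = P = 4051/5000 ≈ 0.810200

1 1 9679/10000
2 2 9231/10000
3 3 8837/10000
4 4 839/1000
5 5 8351/10000
6 6 4051/5000
s(1y) = (1/(9679/10000) − 1)/(1) = 321/9679 ≈ 3.3165%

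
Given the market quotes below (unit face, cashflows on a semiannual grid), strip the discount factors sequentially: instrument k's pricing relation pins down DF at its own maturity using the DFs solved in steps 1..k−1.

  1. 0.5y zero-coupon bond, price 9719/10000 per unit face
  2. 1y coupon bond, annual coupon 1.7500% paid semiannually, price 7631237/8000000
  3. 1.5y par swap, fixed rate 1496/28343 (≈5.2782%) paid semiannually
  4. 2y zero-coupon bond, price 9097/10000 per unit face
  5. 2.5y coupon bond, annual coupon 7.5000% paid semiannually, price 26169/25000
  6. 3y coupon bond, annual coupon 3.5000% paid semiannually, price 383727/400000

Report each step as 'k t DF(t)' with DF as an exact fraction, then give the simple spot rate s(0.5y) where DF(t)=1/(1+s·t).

1 1/2 9719/10000
2 1 2343/2500
3 3/2 2313/2500
4 2 9097/10000
5 5/2 546/625
6 3 4317/5000
s(0.5y) = (1/(9719/10000) − 1)/(1/2) = 562/9719 ≈ 5.7825%

step 1 [0.5y] zero: DF = P = 9719/10000 ≈ 0.971900
step 2 [1y] bond c/2=7/800: DF=(7631237/8000000 − 7/800·(0.971900))/(1+7/800) = 2343/2500 ≈ 0.937200
step 3 [1.5y] swap r/2=748/28343: DF=(1 − 748/28343·(0.971900+0.937200))/(1+748/28343) = 2313/2500 ≈ 0.925200
step 4 [2y] zero: DF = P = 9097/10000 ≈ 0.909700
step 5 [2.5y] bond c/2=3/80: DF=(26169/25000 − 3/80·(0.971900+0.937200+0.925200+0.909700))/(1+3/80) = 546/625 ≈ 0.873600
step 6 [3y] bond c/2=7/400: DF=(383727/400000 − 7/400·(0.971900+0.937200+0.925200+0.909700+0.873600))/(1+7/400) = 4317/5000 ≈ 0.863400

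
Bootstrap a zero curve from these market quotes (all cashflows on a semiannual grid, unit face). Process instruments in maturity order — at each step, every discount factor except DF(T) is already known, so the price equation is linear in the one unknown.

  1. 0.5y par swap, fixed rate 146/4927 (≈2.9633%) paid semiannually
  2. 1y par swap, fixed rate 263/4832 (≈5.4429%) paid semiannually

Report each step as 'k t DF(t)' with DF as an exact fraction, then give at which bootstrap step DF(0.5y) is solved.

step 1 [0.5y] swap r/2=73/4927: DF=(1 − 73/4927·(0))/(1+73/4927) = 4927/5000 ≈ 0.985400
step 2 [1y] swap r/2=263/9664: DF=(1 − 263/9664·(0.985400))/(1+263/9664) = 4737/5000 ≈ 0.947400

1 1/2 4927/5000
2 1 4737/5000
DF(0.5y) is solved at step 1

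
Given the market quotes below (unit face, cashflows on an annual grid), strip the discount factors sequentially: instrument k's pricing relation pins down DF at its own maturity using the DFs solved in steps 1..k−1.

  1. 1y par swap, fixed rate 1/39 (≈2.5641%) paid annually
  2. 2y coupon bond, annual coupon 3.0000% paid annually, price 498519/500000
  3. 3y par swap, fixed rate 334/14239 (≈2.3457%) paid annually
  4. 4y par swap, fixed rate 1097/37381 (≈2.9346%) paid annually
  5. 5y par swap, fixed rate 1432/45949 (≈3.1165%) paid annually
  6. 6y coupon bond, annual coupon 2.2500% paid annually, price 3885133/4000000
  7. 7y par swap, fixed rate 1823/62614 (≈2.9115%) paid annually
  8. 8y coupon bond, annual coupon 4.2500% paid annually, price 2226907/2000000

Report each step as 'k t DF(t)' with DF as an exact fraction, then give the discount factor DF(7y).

1 1 39/40
2 2 2349/2500
3 3 2333/2500
4 4 8903/10000
5 5 1071/1250
6 6 1061/1250
7 7 8177/10000
8 8 508/625
DF(7y) = 8177/10000 ≈ 0.817700

step 1 [1y] swap r/1=1/39: DF=(1 − 1/39·(0))/(1+1/39) = 39/40 ≈ 0.975000
step 2 [2y] bond c/1=3/100: DF=(498519/500000 − 3/100·(0.975000))/(1+3/100) = 2349/2500 ≈ 0.939600
step 3 [3y] swap r/1=334/14239: DF=(1 − 334/14239·(0.975000+0.939600))/(1+334/14239) = 2333/2500 ≈ 0.933200
step 4 [4y] swap r/1=1097/37381: DF=(1 − 1097/37381·(0.975000+0.939600+0.933200))/(1+1097/37381) = 8903/10000 ≈ 0.890300
step 5 [5y] swap r/1=1432/45949: DF=(1 − 1432/45949·(0.975000+0.939600+0.933200+0.890300))/(1+1432/45949) = 1071/1250 ≈ 0.856800
step 6 [6y] bond c/1=9/400: DF=(3885133/4000000 − 9/400·(0.975000+0.939600+0.933200+0.890300+0.856800))/(1+9/400) = 1061/1250 ≈ 0.848800
step 7 [7y] swap r/1=1823/62614: DF=(1 − 1823/62614·(0.975000+0.939600+0.933200+0.890300+0.856800+0.848800))/(1+1823/62614) = 8177/10000 ≈ 0.817700
step 8 [8y] bond c/1=17/400: DF=(2226907/2000000 − 17/400·(0.975000+0.939600+0.933200+0.890300+0.856800+0.848800+0.817700))/(1+17/400) = 508/625 ≈ 0.812800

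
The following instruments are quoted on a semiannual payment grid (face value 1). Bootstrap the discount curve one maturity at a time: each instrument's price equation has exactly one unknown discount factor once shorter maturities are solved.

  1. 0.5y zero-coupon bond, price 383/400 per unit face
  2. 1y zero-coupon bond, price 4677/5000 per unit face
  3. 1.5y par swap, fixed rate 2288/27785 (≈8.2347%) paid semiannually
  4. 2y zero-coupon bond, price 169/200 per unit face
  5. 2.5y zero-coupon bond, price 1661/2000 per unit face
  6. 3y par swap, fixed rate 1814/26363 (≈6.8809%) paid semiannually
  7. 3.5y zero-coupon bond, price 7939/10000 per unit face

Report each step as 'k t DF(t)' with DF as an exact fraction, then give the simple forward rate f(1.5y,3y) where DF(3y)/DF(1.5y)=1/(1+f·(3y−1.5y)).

1 1/2 383/400
2 1 4677/5000
3 3/2 1107/1250
4 2 169/200
5 5/2 1661/2000
6 3 4093/5000
7 7/2 7939/10000
f(1.5y,3y) = ((1107/1250)/(4093/5000) − 1)/(3/2) = 670/12279 ≈ 5.4565%

step 1 [0.5y] zero: DF = P = 383/400 ≈ 0.957500
step 2 [1y] zero: DF = P = 4677/5000 ≈ 0.935400
step 3 [1.5y] swap r/2=1144/27785: DF=(1 − 1144/27785·(0.957500+0.935400))/(1+1144/27785) = 1107/1250 ≈ 0.885600
step 4 [2y] zero: DF = P = 169/200 ≈ 0.845000
step 5 [2.5y] zero: DF = P = 1661/2000 ≈ 0.830500
step 6 [3y] swap r/2=907/26363: DF=(1 − 907/26363·(0.957500+0.935400+0.885600+0.845000+0.830500))/(1+907/26363) = 4093/5000 ≈ 0.818600
step 7 [3.5y] zero: DF = P = 7939/10000 ≈ 0.793900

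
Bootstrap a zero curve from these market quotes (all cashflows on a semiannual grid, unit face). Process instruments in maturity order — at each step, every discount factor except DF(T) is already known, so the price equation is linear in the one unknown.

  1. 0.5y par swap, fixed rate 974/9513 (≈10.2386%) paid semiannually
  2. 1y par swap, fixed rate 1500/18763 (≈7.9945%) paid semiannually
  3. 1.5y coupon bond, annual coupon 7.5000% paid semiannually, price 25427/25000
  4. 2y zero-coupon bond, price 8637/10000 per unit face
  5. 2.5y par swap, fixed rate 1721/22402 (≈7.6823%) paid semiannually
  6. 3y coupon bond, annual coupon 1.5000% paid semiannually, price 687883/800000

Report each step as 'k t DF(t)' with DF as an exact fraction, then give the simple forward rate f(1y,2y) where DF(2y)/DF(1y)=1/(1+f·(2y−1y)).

1 1/2 9513/10000
2 1 37/40
3 3/2 73/80
4 2 8637/10000
5 5/2 8279/10000
6 3 8201/10000
f(1y,2y) = ((37/40)/(8637/10000) − 1)/(1) = 613/8637 ≈ 7.0974%

step 1 [0.5y] swap r/2=487/9513: DF=(1 − 487/9513·(0))/(1+487/9513) = 9513/10000 ≈ 0.951300
step 2 [1y] swap r/2=750/18763: DF=(1 − 750/18763·(0.951300))/(1+750/18763) = 37/40 ≈ 0.925000
step 3 [1.5y] bond c/2=3/80: DF=(25427/25000 − 3/80·(0.951300+0.925000))/(1+3/80) = 73/80 ≈ 0.912500
step 4 [2y] zero: DF = P = 8637/10000 ≈ 0.863700
step 5 [2.5y] swap r/2=1721/44804: DF=(1 − 1721/44804·(0.951300+0.925000+0.912500+0.863700))/(1+1721/44804) = 8279/10000 ≈ 0.827900
step 6 [3y] bond c/2=3/400: DF=(687883/800000 − 3/400·(0.951300+0.925000+0.912500+0.863700+0.827900))/(1+3/400) = 8201/10000 ≈ 0.820100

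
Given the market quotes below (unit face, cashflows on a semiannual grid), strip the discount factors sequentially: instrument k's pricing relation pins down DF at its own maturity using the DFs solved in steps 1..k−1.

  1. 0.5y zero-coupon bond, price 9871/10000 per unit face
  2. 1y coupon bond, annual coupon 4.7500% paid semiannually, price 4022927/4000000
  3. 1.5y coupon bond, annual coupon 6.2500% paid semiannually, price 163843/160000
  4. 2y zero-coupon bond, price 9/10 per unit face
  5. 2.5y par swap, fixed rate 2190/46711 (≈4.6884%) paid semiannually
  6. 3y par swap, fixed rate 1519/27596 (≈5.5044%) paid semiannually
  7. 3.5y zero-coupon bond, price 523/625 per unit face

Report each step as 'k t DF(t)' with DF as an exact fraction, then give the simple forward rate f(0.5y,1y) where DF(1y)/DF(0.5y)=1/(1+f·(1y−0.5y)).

1 1/2 9871/10000
2 1 1919/2000
3 3/2 467/500
4 2 9/10
5 5/2 1781/2000
6 3 8481/10000
7 7/2 523/625
f(0.5y,1y) = ((9871/10000)/(1919/2000) − 1)/(1/2) = 552/9595 ≈ 5.7530%

step 1 [0.5y] zero: DF = P = 9871/10000 ≈ 0.987100
step 2 [1y] bond c/2=19/800: DF=(4022927/4000000 − 19/800·(0.987100))/(1+19/800) = 1919/2000 ≈ 0.959500
step 3 [1.5y] bond c/2=1/32: DF=(163843/160000 − 1/32·(0.987100+0.959500))/(1+1/32) = 467/500 ≈ 0.934000
step 4 [2y] zero: DF = P = 9/10 ≈ 0.900000
step 5 [2.5y] swap r/2=1095/46711: DF=(1 − 1095/46711·(0.987100+0.959500+0.934000+0.900000))/(1+1095/46711) = 1781/2000 ≈ 0.890500
step 6 [3y] swap r/2=1519/55192: DF=(1 − 1519/55192·(0.987100+0.959500+0.934000+0.900000+0.890500))/(1+1519/55192) = 8481/10000 ≈ 0.848100
step 7 [3.5y] zero: DF = P = 523/625 ≈ 0.836800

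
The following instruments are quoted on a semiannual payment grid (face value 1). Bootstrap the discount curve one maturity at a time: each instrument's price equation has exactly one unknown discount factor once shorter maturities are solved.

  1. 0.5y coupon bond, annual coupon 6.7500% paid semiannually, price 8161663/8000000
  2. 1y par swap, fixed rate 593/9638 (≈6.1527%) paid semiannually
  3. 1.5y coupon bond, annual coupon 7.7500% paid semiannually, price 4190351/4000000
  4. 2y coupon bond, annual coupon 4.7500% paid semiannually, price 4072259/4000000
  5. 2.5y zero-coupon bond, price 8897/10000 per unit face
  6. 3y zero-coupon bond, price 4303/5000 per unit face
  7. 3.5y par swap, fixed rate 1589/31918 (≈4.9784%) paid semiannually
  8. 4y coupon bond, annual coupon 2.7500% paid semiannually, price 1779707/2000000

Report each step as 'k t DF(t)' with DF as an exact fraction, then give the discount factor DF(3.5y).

step 1 [0.5y] bond c/2=27/800: DF=(8161663/8000000 − 27/800·(0))/(1+27/800) = 9869/10000 ≈ 0.986900
step 2 [1y] swap r/2=593/19276: DF=(1 − 593/19276·(0.986900))/(1+593/19276) = 9407/10000 ≈ 0.940700
step 3 [1.5y] bond c/2=31/800: DF=(4190351/4000000 − 31/800·(0.986900+0.940700))/(1+31/800) = 4683/5000 ≈ 0.936600
step 4 [2y] bond c/2=19/800: DF=(4072259/4000000 − 19/800·(0.986900+0.940700+0.936600))/(1+19/800) = 116/125 ≈ 0.928000
step 5 [2.5y] zero: DF = P = 8897/10000 ≈ 0.889700
step 6 [3y] zero: DF = P = 4303/5000 ≈ 0.860600
step 7 [3.5y] swap r/2=1589/63836: DF=(1 − 1589/63836·(0.986900+0.940700+0.936600+0.928000+0.889700+0.860600))/(1+1589/63836) = 8411/10000 ≈ 0.841100
step 8 [4y] bond c/2=11/800: DF=(1779707/2000000 − 11/800·(0.986900+0.940700+0.936600+0.928000+0.889700+0.860600+0.841100))/(1+11/800) = 989/1250 ≈ 0.791200

1 1/2 9869/10000
2 1 9407/10000
3 3/2 4683/5000
4 2 116/125
5 5/2 8897/10000
6 3 4303/5000
7 7/2 8411/10000
8 4 989/1250
DF(3.5y) = 8411/10000 ≈ 0.841100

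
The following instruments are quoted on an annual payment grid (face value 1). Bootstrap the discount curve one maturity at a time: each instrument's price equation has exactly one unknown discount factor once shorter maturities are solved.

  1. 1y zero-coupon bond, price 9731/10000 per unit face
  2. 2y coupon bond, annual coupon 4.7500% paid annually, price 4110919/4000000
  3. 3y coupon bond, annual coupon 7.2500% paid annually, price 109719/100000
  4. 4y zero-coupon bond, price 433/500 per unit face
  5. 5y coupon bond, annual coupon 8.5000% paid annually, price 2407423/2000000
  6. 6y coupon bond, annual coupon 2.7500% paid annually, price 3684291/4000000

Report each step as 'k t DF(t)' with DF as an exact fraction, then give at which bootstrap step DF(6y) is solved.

1 1 9731/10000
2 2 937/1000
3 3 8939/10000
4 4 433/500
5 5 8219/10000
6 6 3881/5000
DF(6y) is solved at step 6

step 1 [1y] zero: DF = P = 9731/10000 ≈ 0.973100
step 2 [2y] bond c/1=19/400: DF=(4110919/4000000 − 19/400·(0.973100))/(1+19/400) = 937/1000 ≈ 0.937000
step 3 [3y] bond c/1=29/400: DF=(109719/100000 − 29/400·(0.973100+0.937000))/(1+29/400) = 8939/10000 ≈ 0.893900
step 4 [4y] zero: DF = P = 433/500 ≈ 0.866000
step 5 [5y] bond c/1=17/200: DF=(2407423/2000000 − 17/200·(0.973100+0.937000+0.893900+0.866000))/(1+17/200) = 8219/10000 ≈ 0.821900
step 6 [6y] bond c/1=11/400: DF=(3684291/4000000 − 11/400·(0.973100+0.937000+0.893900+0.866000+0.821900))/(1+11/400) = 3881/5000 ≈ 0.776200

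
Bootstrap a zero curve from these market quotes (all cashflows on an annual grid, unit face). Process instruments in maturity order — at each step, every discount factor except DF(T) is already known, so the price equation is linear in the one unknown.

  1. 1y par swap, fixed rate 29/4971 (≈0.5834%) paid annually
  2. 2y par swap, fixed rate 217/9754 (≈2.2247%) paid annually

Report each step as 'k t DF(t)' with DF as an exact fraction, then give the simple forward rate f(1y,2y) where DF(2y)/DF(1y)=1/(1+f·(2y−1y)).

1 1 4971/5000
2 2 4783/5000
f(1y,2y) = ((4971/5000)/(4783/5000) − 1)/(1) = 188/4783 ≈ 3.9306%

step 1 [1y] swap r/1=29/4971: DF=(1 − 29/4971·(0))/(1+29/4971) = 4971/5000 ≈ 0.994200
step 2 [2y] swap r/1=217/9754: DF=(1 − 217/9754·(0.994200))/(1+217/9754) = 4783/5000 ≈ 0.956600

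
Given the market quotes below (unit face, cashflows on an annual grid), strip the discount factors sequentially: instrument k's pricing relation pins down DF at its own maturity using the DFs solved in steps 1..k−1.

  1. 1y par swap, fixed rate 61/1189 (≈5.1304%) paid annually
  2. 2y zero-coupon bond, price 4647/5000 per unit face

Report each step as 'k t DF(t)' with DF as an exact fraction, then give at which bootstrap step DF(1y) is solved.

step 1 [1y] swap r/1=61/1189: DF=(1 − 61/1189·(0))/(1+61/1189) = 1189/1250 ≈ 0.951200
step 2 [2y] zero: DF = P = 4647/5000 ≈ 0.929400

1 1 1189/1250
2 2 4647/5000
DF(1y) is solved at step 1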